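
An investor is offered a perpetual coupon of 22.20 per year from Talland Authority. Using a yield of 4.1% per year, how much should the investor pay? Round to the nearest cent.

Level perpetuity: PV = C / r = 22.20 / 0.041 = 541.46

541.46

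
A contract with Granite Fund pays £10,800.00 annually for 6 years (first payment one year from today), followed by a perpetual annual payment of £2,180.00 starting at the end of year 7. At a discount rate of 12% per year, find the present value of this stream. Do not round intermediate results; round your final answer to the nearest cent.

PV of 6-year annuity: £10,800.00 × [1 − (1+0.12)^−6] / 0.12 = 44403.19909
Perpetuity value at year 6: £2,180.00 / 0.12 = 18166.66667
PV of perpetuity: 18166.66667 / (1+0.12)^6 = 9203.79870
Total PV = 44403.19909 + 9203.79870 = 53606.99780

£53607.00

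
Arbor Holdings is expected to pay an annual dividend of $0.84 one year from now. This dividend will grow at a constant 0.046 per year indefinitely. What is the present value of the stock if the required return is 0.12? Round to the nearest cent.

Growing perpetuity: P = D₁ / (r − g) = $0.8400 / (0.12 − 0.046) = $11.35

$11.35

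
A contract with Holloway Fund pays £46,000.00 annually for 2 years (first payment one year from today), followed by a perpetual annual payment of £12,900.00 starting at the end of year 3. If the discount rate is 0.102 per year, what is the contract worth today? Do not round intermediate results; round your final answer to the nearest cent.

PV of 2-year annuity: £46,000.00 × [1 − (1+0.102)^−2] / 0.102 = 79620.94987
Perpetuity value at year 2: £12,900.00 / 0.102 = 126470.58824
PV of perpetuity: 126470.58824 / (1+0.102)^2 = 104142.10447
Total PV = 79620.94987 + 104142.10447 = 183763.05433

£183763.05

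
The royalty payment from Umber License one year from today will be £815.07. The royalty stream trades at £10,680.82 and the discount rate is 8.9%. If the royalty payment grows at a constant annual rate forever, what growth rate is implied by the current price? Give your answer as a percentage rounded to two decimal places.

P = D₁/(r−g) ⇒ g = r − D₁/P = 0.089 − £815.07/£10,680.82 = 0.012688

1.27%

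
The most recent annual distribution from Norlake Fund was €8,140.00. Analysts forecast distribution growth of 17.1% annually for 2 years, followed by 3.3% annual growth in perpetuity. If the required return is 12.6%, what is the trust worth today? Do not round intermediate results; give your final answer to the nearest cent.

€115055.41

D_1 = 9531.94000
D_2 = 11161.90174
Terminal value at year 2: TV = D_2×(1+g_2)/(r−g_2) = 11530.24450/0.093 = 123981.12363
P_0 = D_1/(1+r)^1 + D_2/(1+r)^2 + TV/(1+r)^2
    = 8465.31083 + 8803.62255 + 97786.47409 = 115055.40748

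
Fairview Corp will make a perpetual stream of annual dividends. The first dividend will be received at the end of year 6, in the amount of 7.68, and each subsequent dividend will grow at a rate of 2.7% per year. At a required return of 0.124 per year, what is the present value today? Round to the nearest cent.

44.13

Value at end of year 5: C₁ / (r − g) = 7.68 / (0.124 − 0.027) = 79.1753
Discount to today: PV = 79.1753 / (1 + 0.124)^5 = 79.1753 / 1.794038 = 44.13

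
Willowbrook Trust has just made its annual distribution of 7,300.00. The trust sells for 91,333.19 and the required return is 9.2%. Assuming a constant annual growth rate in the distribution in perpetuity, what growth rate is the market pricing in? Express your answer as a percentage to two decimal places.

P = D₀(1+g)/(r−g) ⇒ P(r−g) = D₀(1+g) ⇒ g(P+D₀) = P·r − D₀
g = (P·r − D₀)/(P + D₀) = (91,333.19×0.092 − 7,300.00) / (91,333.19 + 7,300.00) = 0.011179

1.12%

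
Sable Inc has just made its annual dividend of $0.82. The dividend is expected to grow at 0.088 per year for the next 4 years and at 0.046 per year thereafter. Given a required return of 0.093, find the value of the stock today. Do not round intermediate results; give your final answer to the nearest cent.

$21.16

D_1 = 0.89216
D_2 = 0.97067
D_3 = 1.05609
D_4 = 1.14902
Terminal value at year 4: TV = D_4×(1+g_2)/(r−g_2) = 1.20188/0.047 = 25.57192
P_0 = D_1/(1+r)^1 + D_2/(1+r)^2 + D_3/(1+r)^3 + D_4/(1+r)^4 + TV/(1+r)^4
    = 0.81625 + 0.81251 + 0.80880 + 0.80510 + 17.91771 = 21.16037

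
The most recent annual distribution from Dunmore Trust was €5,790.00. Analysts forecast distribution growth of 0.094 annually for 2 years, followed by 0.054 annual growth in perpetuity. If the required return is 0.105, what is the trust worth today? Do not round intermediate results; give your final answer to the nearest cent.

D_1 = 6334.26000
D_2 = 6929.68044
Terminal value at year 2: TV = D_2×(1+g_2)/(r−g_2) = 7303.88318/0.051 = 143213.39576
P_0 = D_1/(1+r)^1 + D_2/(1+r)^2 + TV/(1+r)^2
    = 5732.36199 + 5675.29775 + 117289.48691 = 128697.14666

€128697.15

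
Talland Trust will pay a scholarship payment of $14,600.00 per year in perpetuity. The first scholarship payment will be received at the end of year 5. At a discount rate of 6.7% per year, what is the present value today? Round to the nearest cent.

$168120.38

Value at end of year 4: C / r = $14,600.00 / 0.067 = $217,910.4478
Discount to today: PV = $217,910.4478 / (1 + 0.067)^4 = $217,910.4478 / 1.296157 = $168,120.38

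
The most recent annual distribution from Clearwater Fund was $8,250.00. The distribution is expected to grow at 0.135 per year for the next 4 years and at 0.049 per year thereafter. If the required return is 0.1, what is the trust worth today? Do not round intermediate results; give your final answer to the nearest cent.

D_1 = 9363.75000
D_2 = 10627.85625
D_3 = 12062.61684
D_4 = 13691.07012
Terminal value at year 4: TV = D_4×(1+g_2)/(r−g_2) = 14361.93255/0.051 = 281606.52066
P_0 = D_1/(1+r)^1 + D_2/(1+r)^2 + D_3/(1+r)^3 + D_4/(1+r)^4 + TV/(1+r)^4
    = 8512.50000 + 8783.35227 + 9062.82257 + 9351.18511 + 192341.04273 = 228050.90268

$228050.90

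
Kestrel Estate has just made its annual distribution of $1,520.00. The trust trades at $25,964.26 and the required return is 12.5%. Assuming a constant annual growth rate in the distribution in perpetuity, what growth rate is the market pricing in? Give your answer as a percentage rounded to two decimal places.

6.28%

P = D₀(1+g)/(r−g) ⇒ P(r−g) = D₀(1+g) ⇒ g(P+D₀) = P·r − D₀
g = (P·r − D₀)/(P + D₀) = ($25,964.26×0.125 − $1,520.00) / ($25,964.26 + $1,520.00) = 0.062783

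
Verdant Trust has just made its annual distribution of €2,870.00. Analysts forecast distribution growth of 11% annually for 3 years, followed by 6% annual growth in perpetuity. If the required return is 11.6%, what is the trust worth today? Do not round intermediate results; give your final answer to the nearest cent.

D_1 = 3185.70000
D_2 = 3536.12700
D_3 = 3925.10097
Terminal value at year 3: TV = D_3×(1+g_2)/(r−g_2) = 4160.60703/0.056 = 74296.55407
P_0 = D_1/(1+r)^1 + D_2/(1+r)^2 + D_3/(1+r)^3 + TV/(1+r)^3
    = 2854.56989 + 2839.22274 + 2823.95810 + 53453.49268 = 61971.24342

€61971.24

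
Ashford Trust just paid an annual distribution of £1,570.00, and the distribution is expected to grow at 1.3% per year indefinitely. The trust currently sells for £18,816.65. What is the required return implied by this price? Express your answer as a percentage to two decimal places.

9.75%

D₁ = £1,570.00 × 1.013 = £1,590.4100
P = D₁/(r − g) ⇒ r = D₁/P + g = £1,590.4100/£18,816.65 + 0.013 = 0.084521 + 0.013 = 0.097521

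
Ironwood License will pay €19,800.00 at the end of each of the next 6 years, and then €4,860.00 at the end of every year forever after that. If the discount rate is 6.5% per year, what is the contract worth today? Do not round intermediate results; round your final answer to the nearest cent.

PV of 6-year annuity: €19,800.00 × [1 − (1+0.065)^−6] / 0.065 = 95852.06843
Perpetuity value at year 6: €4,860.00 / 0.065 = 74769.23077
PV of perpetuity: 74769.23077 / (1+0.065)^6 = 51241.90488
Total PV = 95852.06843 + 51241.90488 = 147093.97331

€147093.97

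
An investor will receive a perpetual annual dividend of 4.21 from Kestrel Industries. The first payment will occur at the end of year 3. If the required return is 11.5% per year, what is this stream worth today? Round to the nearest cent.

29.45

Value at end of year 2: C / r = 4.21 / 0.115 = 36.6087
Discount to today: PV = 36.6087 / (1 + 0.115)^2 = 36.6087 / 1.243225 = 29.45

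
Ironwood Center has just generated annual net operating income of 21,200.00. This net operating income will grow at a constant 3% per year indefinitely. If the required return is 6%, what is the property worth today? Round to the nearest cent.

727866.67

D₁ = D₀ × (1 + g) = 21,200.00 × 1.03 = 21,836.0000
Growing perpetuity: P = D₁ / (r − g) = 21,836.0000 / (0.06 − 0.03) = 727,866.67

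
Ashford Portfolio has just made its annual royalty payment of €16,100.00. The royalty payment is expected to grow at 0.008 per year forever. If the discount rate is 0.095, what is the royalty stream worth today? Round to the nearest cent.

€186537.93

D₁ = D₀ × (1 + g) = €16,100.00 × 1.008 = €16,228.8000
Growing perpetuity: P = D₁ / (r − g) = €16,228.8000 / (0.095 − 0.008) = €186,537.93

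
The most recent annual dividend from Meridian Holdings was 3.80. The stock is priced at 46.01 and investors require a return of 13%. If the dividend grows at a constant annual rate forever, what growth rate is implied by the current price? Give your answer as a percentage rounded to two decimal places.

4.38%

P = D₀(1+g)/(r−g) ⇒ P(r−g) = D₀(1+g) ⇒ g(P+D₀) = P·r − D₀
g = (P·r − D₀)/(P + D₀) = (46.01×0.13 − 3.80) / (46.01 + 3.80) = 0.043792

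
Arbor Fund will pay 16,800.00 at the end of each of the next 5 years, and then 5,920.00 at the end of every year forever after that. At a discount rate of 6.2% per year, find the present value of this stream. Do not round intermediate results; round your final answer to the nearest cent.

PV of 5-year annuity: 16,800.00 × [1 − (1+0.062)^−5] / 0.062 = 70384.33273
Perpetuity value at year 5: 5,920.00 / 0.062 = 95483.87097
PV of perpetuity: 95483.87097 / (1+0.062)^5 = 70681.77277
Total PV = 70384.33273 + 70681.77277 = 141066.10550

141066.11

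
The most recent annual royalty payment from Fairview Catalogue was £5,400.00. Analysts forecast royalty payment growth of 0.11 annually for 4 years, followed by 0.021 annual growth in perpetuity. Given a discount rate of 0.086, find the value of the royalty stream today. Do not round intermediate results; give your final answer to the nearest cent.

£115391.85

D_1 = 5994.00000
D_2 = 6653.34000
D_3 = 7385.20740
D_4 = 8197.58021
Terminal value at year 4: TV = D_4×(1+g_2)/(r−g_2) = 8369.72940/0.065 = 128765.06767
P_0 = D_1/(1+r)^1 + D_2/(1+r)^2 + D_3/(1+r)^3 + D_4/(1+r)^4 + TV/(1+r)^4
    = 5519.33702 + 5641.31132 + 5765.98118 + 5893.40618 + 92571.81087 = 115391.84656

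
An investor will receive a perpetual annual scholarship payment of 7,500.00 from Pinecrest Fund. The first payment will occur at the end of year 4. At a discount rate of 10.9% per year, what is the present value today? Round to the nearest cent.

Value at end of year 3: C / r = 7,500.00 / 0.109 = 68,807.3394
Discount to today: PV = 68,807.3394 / (1 + 0.109)^3 = 68,807.3394 / 1.363938 = 50,447.56

50447.56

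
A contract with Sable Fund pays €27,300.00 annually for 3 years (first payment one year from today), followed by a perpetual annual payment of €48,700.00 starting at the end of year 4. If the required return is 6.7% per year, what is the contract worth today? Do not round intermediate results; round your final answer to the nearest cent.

PV of 3-year annuity: €27,300.00 × [1 − (1+0.067)^−3] / 0.067 = 72038.33717
Perpetuity value at year 3: €48,700.00 / 0.067 = 726865.67164
PV of perpetuity: 726865.67164 / (1+0.067)^3 = 598357.72218
Total PV = 72038.33717 + 598357.72218 = 670396.05935

€670396.06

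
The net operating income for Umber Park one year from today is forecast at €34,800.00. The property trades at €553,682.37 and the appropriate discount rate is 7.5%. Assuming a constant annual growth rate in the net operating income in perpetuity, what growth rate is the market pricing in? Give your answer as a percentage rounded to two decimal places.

1.21%

P = D₁/(r−g) ⇒ g = r − D₁/P = 0.075 − €34,800.00/€553,682.37 = 0.012148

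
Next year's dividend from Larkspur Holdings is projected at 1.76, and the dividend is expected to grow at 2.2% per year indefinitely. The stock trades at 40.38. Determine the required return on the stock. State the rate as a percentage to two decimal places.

P = D₁/(r − g) ⇒ r = D₁/P + g = 1.7600/40.38 + 0.022 = 0.043586 + 0.022 = 0.065586

6.56%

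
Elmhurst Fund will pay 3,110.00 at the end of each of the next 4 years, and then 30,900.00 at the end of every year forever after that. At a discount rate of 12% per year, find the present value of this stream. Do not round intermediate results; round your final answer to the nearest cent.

PV of 4-year annuity: 3,110.00 × [1 − (1+0.12)^−4] / 0.12 = 9446.15647
Perpetuity value at year 4: 30,900.00 / 0.12 = 257500.00000
PV of perpetuity: 257500.00000 / (1+0.12)^4 = 163645.90519
Total PV = 9446.15647 + 163645.90519 = 173092.06166

173092.06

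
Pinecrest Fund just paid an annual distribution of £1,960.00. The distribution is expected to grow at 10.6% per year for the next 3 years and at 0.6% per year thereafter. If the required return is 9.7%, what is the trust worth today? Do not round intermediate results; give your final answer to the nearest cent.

D_1 = 2167.76000
D_2 = 2397.54256
D_3 = 2651.68207
Terminal value at year 3: TV = D_3×(1+g_2)/(r−g_2) = 2667.59216/0.091 = 29314.19960
P_0 = D_1/(1+r)^1 + D_2/(1+r)^2 + D_3/(1+r)^3 + TV/(1+r)^3
    = 1976.08022 + 1992.29236 + 2008.63751 + 22205.37736 = 28182.38745

£28182.39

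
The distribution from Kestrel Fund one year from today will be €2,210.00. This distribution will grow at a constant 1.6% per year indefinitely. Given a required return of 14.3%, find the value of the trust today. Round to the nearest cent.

€17401.57

Growing perpetuity: P = D₁ / (r − g) = €2,210.0000 / (0.143 − 0.016) = €17,401.57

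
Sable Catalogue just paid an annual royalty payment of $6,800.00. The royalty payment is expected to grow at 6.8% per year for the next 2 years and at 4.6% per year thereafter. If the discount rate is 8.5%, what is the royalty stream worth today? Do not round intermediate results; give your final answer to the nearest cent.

D_1 = 7262.40000
D_2 = 7756.24320
Terminal value at year 2: TV = D_2×(1+g_2)/(r−g_2) = 8113.03039/0.039 = 208026.42018
P_0 = D_1/(1+r)^1 + D_2/(1+r)^2 + TV/(1+r)^2
    = 6693.45622 + 6588.58179 + 176709.14242 = 189991.18043

$189991.18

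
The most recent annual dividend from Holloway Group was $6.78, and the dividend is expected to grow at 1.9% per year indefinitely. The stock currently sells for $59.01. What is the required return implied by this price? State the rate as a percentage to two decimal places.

D₁ = $6.78 × 1.019 = $6.9088
P = D₁/(r − g) ⇒ r = D₁/P + g = $6.9088/$59.01 + 0.019 = 0.117079 + 0.019 = 0.136079

13.61%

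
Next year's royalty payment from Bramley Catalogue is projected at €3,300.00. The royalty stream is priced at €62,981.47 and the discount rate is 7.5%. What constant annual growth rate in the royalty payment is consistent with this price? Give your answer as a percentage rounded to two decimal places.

2.26%

P = D₁/(r−g) ⇒ g = r − D₁/P = 0.075 − €3,300.00/€62,981.47 = 0.022604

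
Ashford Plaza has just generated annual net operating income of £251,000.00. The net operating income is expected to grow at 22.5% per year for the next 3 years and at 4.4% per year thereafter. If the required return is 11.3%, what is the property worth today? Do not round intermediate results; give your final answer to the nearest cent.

D_1 = 307475.00000
D_2 = 376656.87500
D_3 = 461404.67188
Terminal value at year 3: TV = D_3×(1+g_2)/(r−g_2) = 481706.47744/0.069 = 6981253.29620
P_0 = D_1/(1+r)^1 + D_2/(1+r)^2 + D_3/(1+r)^3 + TV/(1+r)^3
    = 276257.86164 + 304057.39488 + 334654.36544 + 5063466.05094 = 5978435.67289

£5978435.67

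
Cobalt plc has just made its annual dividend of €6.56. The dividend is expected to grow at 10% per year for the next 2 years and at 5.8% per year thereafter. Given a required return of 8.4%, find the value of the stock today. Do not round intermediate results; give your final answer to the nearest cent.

€288.29

D_1 = 7.21600
D_2 = 7.93760
Terminal value at year 2: TV = D_2×(1+g_2)/(r−g_2) = 8.39798/0.026 = 322.99926
P_0 = D_1/(1+r)^1 + D_2/(1+r)^2 + TV/(1+r)^2
    = 6.65683 + 6.75508 + 274.87989 = 288.29180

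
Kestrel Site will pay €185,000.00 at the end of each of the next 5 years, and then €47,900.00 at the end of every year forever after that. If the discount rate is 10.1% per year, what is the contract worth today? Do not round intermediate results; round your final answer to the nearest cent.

€992649.31

PV of 5-year annuity: €185,000.00 × [1 − (1+0.101)^−5] / 0.101 = 699507.64971
Perpetuity value at year 5: €47,900.00 / 0.101 = 474257.42574
PV of perpetuity: 474257.42574 / (1+0.101)^5 = 293141.66130
Total PV = 699507.64971 + 293141.66130 = 992649.31101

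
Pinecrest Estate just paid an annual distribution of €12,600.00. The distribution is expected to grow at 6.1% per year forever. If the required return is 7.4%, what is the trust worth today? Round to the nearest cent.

D₁ = D₀ × (1 + g) = €12,600.00 × 1.061 = €13,368.6000
Growing perpetuity: P = D₁ / (r − g) = €13,368.6000 / (0.074 − 0.061) = €1,028,353.85

€1028353.85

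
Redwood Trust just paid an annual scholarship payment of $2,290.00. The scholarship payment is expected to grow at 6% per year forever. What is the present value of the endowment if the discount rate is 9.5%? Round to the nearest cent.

$69354.29

D₁ = D₀ × (1 + g) = $2,290.00 × 1.06 = $2,427.4000
Growing perpetuity: P = D₁ / (r − g) = $2,427.4000 / (0.095 − 0.06) = $69,354.29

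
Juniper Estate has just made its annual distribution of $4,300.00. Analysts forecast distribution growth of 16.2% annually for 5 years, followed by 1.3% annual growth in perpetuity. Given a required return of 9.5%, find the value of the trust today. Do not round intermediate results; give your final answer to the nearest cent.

D_1 = 4996.60000
D_2 = 5806.04920
D_3 = 6746.62917
D_4 = 7839.58310
D_5 = 9109.59556
Terminal value at year 5: TV = D_5×(1+g_2)/(r−g_2) = 9228.02030/0.082 = 112536.83292
P_0 = D_1/(1+r)^1 + D_2/(1+r)^2 + D_3/(1+r)^3 + D_4/(1+r)^4 + D_5/(1+r)^5 + TV/(1+r)^5
    = 4563.10502 + 4842.30871 + 5138.59609 + 5453.01247 + 5786.66712 + 71486.50964 = 97270.19905

$97270.20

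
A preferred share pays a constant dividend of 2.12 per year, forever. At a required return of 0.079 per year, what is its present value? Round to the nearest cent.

Level perpetuity: PV = C / r = 2.12 / 0.079 = 26.84

26.84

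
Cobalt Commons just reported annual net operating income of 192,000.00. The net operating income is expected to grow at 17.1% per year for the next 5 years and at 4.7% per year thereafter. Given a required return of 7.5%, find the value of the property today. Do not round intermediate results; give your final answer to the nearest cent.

D_1 = 224832.00000
D_2 = 263278.27200
D_3 = 308298.85651
D_4 = 361017.96098
D_5 = 422752.03230
Terminal value at year 5: TV = D_5×(1+g_2)/(r−g_2) = 442621.37782/0.028 = 15807906.35074
P_0 = D_1/(1+r)^1 + D_2/(1+r)^2 + D_3/(1+r)^3 + D_4/(1+r)^4 + D_5/(1+r)^5 + TV/(1+r)^5
    = 209146.04651 + 227823.27485 + 248168.42312 + 270330.44044 + 294471.57744 + 11011133.62799 = 12261073.39035

12261073.39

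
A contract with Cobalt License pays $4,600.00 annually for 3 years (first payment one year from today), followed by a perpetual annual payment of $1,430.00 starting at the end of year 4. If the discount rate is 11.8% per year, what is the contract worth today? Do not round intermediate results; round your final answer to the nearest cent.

$19758.69

PV of 3-year annuity: $4,600.00 × [1 − (1+0.118)^−3] / 0.118 = 11086.50619
Perpetuity value at year 3: $1,430.00 / 0.118 = 12118.64407
PV of perpetuity: 12118.64407 / (1+0.118)^3 = 8672.18671
Total PV = 11086.50619 + 8672.18671 = 19758.69290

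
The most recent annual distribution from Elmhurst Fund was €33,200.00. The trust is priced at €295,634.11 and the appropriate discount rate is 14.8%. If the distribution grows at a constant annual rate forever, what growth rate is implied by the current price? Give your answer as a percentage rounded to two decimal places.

P = D₀(1+g)/(r−g) ⇒ P(r−g) = D₀(1+g) ⇒ g(P+D₀) = P·r − D₀
g = (P·r − D₀)/(P + D₀) = (€295,634.11×0.148 − €33,200.00) / (€295,634.11 + €33,200.00) = 0.032095

3.21%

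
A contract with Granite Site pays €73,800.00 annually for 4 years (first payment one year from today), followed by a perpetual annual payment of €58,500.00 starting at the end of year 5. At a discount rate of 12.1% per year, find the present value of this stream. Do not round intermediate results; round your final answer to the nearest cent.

PV of 4-year annuity: €73,800.00 × [1 − (1+0.121)^−4] / 0.121 = 223685.09913
Perpetuity value at year 4: €58,500.00 / 0.121 = 483471.07438
PV of perpetuity: 483471.07438 / (1+0.121)^4 = 306159.71532
Total PV = 223685.09913 + 306159.71532 = 529844.81444

€529844.81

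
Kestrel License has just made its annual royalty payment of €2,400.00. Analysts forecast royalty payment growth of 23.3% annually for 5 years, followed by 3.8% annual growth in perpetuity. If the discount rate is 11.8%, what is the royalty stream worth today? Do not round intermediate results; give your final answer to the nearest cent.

D_1 = 2959.20000
D_2 = 3648.69360
D_3 = 4498.83921
D_4 = 5547.06874
D_5 = 6839.53576
Terminal value at year 5: TV = D_5×(1+g_2)/(r−g_2) = 7099.43812/0.08 = 88742.97651
P_0 = D_1/(1+r)^1 + D_2/(1+r)^2 + D_3/(1+r)^3 + D_4/(1+r)^4 + D_5/(1+r)^5 + TV/(1+r)^5
    = 2646.86941 + 2919.13236 + 3219.40090 + 3550.55573 + 3915.77390 + 50807.16631 = 67058.89860

€67058.90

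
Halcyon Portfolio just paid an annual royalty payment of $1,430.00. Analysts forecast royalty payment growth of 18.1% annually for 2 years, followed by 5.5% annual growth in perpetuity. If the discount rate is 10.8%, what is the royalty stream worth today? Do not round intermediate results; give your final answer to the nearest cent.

$35488.32

D_1 = 1688.83000
D_2 = 1994.50823
Terminal value at year 2: TV = D_2×(1+g_2)/(r−g_2) = 2104.20618/0.053 = 39702.00345
P_0 = D_1/(1+r)^1 + D_2/(1+r)^2 + TV/(1+r)^2
    = 1524.21480 + 1624.63690 + 32339.47028 = 35488.32198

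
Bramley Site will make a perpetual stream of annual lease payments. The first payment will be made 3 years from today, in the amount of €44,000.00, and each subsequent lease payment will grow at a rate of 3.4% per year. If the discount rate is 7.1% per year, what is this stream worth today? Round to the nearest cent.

€1036745.15

Value at end of year 2: C₁ / (r − g) = €44,000.00 / (0.071 − 0.034) = €1,189,189.1892
Discount to today: PV = €1,189,189.1892 / (1 + 0.071)^2 = €1,189,189.1892 / 1.147041 = €1,036,745.15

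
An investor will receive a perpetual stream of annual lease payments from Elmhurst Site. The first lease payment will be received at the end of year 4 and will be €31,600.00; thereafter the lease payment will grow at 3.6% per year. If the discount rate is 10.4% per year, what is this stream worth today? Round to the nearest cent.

€345359.14

Value at end of year 3: C₁ / (r − g) = €31,600.00 / (0.104 − 0.036) = €464,705.8824
Discount to today: PV = €464,705.8824 / (1 + 0.104)^3 = €464,705.8824 / 1.345573 = €345,359.14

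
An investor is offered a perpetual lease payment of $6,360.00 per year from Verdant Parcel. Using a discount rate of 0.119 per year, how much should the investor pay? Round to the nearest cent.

Level perpetuity: PV = C / r = $6,360.00 / 0.119 = $53,445.38

$53445.38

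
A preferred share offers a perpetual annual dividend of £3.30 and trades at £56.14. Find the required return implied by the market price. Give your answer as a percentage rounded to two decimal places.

5.88%

P = C/r ⇒ r = C/P = £3.30/£56.14 = 0.058782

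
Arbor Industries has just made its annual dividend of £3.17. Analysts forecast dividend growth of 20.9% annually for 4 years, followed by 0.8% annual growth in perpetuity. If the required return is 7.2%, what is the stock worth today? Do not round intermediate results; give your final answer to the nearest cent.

D_1 = 3.83253
D_2 = 4.63353
D_3 = 5.60194
D_4 = 6.77274
Terminal value at year 4: TV = D_4×(1+g_2)/(r−g_2) = 6.82692/0.064 = 106.67067
P_0 = D_1/(1+r)^1 + D_2/(1+r)^2 + D_3/(1+r)^3 + D_4/(1+r)^4 + TV/(1+r)^4
    = 3.57512 + 4.03202 + 4.54730 + 5.12844 + 80.77294 = 98.05582

£98.06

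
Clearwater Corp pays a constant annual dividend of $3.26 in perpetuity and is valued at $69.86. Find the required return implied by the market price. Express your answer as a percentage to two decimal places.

4.67%

P = C/r ⇒ r = C/P = $3.26/$69.86 = 0.046665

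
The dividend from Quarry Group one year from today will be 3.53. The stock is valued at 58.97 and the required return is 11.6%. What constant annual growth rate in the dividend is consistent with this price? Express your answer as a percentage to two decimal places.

P = D₁/(r−g) ⇒ g = r − D₁/P = 0.116 − 3.53/58.97 = 0.056139

5.61%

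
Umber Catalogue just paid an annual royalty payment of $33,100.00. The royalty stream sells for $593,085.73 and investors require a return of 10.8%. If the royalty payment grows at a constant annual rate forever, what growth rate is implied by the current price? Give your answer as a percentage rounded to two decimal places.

4.94%

P = D₀(1+g)/(r−g) ⇒ P(r−g) = D₀(1+g) ⇒ g(P+D₀) = P·r − D₀
g = (P·r − D₀)/(P + D₀) = ($593,085.73×0.108 − $33,100.00) / ($593,085.73 + $33,100.00) = 0.049431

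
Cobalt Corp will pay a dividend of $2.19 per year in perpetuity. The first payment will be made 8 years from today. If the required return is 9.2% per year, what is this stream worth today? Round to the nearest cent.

$12.86

Value at end of year 7: C / r = $2.19 / 0.092 = $23.8043
Discount to today: PV = $23.8043 / (1 + 0.092)^7 = $23.8043 / 1.851648 = $12.86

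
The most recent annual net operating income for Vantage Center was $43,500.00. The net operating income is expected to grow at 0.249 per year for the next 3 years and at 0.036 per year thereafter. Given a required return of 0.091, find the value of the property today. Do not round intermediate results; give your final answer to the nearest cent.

$1401497.30

D_1 = 54331.50000
D_2 = 67860.04350
D_3 = 84757.19433
Terminal value at year 3: TV = D_3×(1+g_2)/(r−g_2) = 87808.45333/0.055 = 1596517.33323
P_0 = D_1/(1+r)^1 + D_2/(1+r)^2 + D_3/(1+r)^3 + TV/(1+r)^3
    = 49799.72502 + 57011.78419 + 65268.30289 + 1229417.48722 = 1401497.29932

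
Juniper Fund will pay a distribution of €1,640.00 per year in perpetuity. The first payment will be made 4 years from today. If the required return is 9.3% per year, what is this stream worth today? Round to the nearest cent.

€13505.18

Value at end of year 3: C / r = €1,640.00 / 0.093 = €17,634.4086
Discount to today: PV = €17,634.4086 / (1 + 0.093)^3 = €17,634.4086 / 1.305751 = €13,505.18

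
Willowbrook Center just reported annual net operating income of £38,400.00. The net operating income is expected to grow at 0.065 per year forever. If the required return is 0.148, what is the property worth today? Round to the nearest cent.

£492722.89

D₁ = D₀ × (1 + g) = £38,400.00 × 1.065 = £40,896.0000
Growing perpetuity: P = D₁ / (r − g) = £40,896.0000 / (0.148 − 0.065) = £492,722.89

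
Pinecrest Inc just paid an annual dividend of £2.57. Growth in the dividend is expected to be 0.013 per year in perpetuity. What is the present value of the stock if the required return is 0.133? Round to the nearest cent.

D₁ = D₀ × (1 + g) = £2.57 × 1.013 = £2.6034
Growing perpetuity: P = D₁ / (r − g) = £2.6034 / (0.133 − 0.013) = £21.70

£21.70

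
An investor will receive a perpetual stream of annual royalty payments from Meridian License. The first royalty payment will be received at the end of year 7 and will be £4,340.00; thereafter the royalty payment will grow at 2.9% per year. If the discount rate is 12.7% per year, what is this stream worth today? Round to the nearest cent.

£21613.25

Value at end of year 6: C₁ / (r − g) = £4,340.00 / (0.127 − 0.029) = £44,285.7143
Discount to today: PV = £44,285.7143 / (1 + 0.127)^6 = £44,285.7143 / 2.049007 = £21,613.25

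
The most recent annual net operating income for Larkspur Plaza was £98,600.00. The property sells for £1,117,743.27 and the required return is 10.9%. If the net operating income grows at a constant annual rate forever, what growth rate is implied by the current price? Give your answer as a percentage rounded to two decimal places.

1.91%

P = D₀(1+g)/(r−g) ⇒ P(r−g) = D₀(1+g) ⇒ g(P+D₀) = P·r − D₀
g = (P·r − D₀)/(P + D₀) = (£1,117,743.27×0.109 − £98,600.00) / (£1,117,743.27 + £98,600.00) = 0.019102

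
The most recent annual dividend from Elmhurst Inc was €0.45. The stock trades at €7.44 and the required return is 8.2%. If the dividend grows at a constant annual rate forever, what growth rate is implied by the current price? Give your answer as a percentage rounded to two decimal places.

P = D₀(1+g)/(r−g) ⇒ P(r−g) = D₀(1+g) ⇒ g(P+D₀) = P·r − D₀
g = (P·r − D₀)/(P + D₀) = (€7.44×0.082 − €0.45) / (€7.44 + €0.45) = 0.020289

2.03%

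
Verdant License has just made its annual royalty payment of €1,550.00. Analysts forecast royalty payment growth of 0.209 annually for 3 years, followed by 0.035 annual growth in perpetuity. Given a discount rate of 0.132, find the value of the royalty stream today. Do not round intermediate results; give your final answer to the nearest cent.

D_1 = 1873.95000
D_2 = 2265.60555
D_3 = 2739.11711
Terminal value at year 3: TV = D_3×(1+g_2)/(r−g_2) = 2834.98621/0.097 = 29226.66195
P_0 = D_1/(1+r)^1 + D_2/(1+r)^2 + D_3/(1+r)^3 + TV/(1+r)^3
    = 1655.43286 + 1768.03739 + 1888.30142 + 20148.37084 = 25460.14252

€25460.14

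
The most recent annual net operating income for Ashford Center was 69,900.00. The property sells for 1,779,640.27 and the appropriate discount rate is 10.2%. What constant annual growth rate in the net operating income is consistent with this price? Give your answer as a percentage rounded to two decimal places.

6.04%

P = D₀(1+g)/(r−g) ⇒ P(r−g) = D₀(1+g) ⇒ g(P+D₀) = P·r − D₀
g = (P·r − D₀)/(P + D₀) = (1,779,640.27×0.102 − 69,900.00) / (1,779,640.27 + 69,900.00) = 0.060352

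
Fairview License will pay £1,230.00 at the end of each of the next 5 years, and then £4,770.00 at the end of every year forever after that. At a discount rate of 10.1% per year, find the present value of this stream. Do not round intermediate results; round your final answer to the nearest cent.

PV of 5-year annuity: £1,230.00 × [1 − (1+0.101)^−5] / 0.101 = 4650.78059
Perpetuity value at year 5: £4,770.00 / 0.101 = 47227.72277
PV of perpetuity: 47227.72277 / (1+0.101)^5 = 29191.76878
Total PV = 4650.78059 + 29191.76878 = 33842.54937

£33842.55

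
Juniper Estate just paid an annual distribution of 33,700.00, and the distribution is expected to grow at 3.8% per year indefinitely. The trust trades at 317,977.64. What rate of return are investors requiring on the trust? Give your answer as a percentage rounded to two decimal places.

14.80%

D₁ = 33,700.00 × 1.038 = 34,980.6000
P = D₁/(r − g) ⇒ r = D₁/P + g = 34,980.6000/317,977.64 + 0.038 = 0.110010 + 0.038 = 0.148010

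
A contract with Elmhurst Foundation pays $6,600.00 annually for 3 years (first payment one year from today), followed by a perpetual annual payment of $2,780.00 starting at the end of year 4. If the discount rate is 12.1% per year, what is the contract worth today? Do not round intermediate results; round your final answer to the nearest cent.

$32134.46

PV of 3-year annuity: $6,600.00 × [1 − (1+0.121)^−3] / 0.121 = 15824.88583
Perpetuity value at year 3: $2,780.00 / 0.121 = 22975.20661
PV of perpetuity: 22975.20661 / (1+0.121)^3 = 16309.57288
Total PV = 15824.88583 + 16309.57288 = 32134.45871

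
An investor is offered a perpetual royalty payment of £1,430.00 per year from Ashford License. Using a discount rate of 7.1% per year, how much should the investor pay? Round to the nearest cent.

Level perpetuity: PV = C / r = £1,430.00 / 0.071 = £20,140.85

£20140.85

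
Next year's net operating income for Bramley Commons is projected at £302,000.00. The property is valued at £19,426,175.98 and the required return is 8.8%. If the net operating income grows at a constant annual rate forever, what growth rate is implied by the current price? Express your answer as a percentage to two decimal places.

P = D₁/(r−g) ⇒ g = r − D₁/P = 0.088 − £302,000.00/£19,426,175.98 = 0.072454

7.25%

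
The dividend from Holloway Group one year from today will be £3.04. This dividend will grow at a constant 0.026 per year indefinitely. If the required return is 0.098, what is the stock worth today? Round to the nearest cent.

Growing perpetuity: P = D₁ / (r − g) = £3.0400 / (0.098 − 0.026) = £42.22

£42.22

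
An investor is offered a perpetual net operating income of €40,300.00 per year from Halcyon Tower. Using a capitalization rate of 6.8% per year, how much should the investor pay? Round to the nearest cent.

Level perpetuity: PV = C / r = €40,300.00 / 0.068 = €592,647.06

€592647.06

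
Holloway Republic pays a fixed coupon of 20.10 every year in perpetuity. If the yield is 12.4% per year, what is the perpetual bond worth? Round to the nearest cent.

162.10

Level perpetuity: PV = C / r = 20.10 / 0.124 = 162.10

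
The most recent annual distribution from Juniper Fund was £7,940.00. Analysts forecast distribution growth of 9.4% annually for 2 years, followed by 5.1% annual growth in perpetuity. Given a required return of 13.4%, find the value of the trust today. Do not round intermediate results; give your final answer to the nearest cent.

£108623.34

D_1 = 8686.36000
D_2 = 9502.87784
Terminal value at year 2: TV = D_2×(1+g_2)/(r−g_2) = 9987.52461/0.083 = 120331.62181
P_0 = D_1/(1+r)^1 + D_2/(1+r)^2 + TV/(1+r)^2
    = 7659.92945 + 7389.73794 + 93573.66955 = 108623.33695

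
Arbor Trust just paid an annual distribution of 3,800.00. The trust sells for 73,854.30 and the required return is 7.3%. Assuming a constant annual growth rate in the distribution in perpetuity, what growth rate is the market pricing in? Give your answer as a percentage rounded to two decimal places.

2.05%

P = D₀(1+g)/(r−g) ⇒ P(r−g) = D₀(1+g) ⇒ g(P+D₀) = P·r − D₀
g = (P·r − D₀)/(P + D₀) = (73,854.30×0.073 − 3,800.00) / (73,854.30 + 3,800.00) = 0.020493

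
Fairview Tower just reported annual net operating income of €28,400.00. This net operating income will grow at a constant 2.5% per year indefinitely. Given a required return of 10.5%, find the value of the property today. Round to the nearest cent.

D₁ = D₀ × (1 + g) = €28,400.00 × 1.025 = €29,110.0000
Growing perpetuity: P = D₁ / (r − g) = €29,110.0000 / (0.105 − 0.025) = €363,875.00

€363875.00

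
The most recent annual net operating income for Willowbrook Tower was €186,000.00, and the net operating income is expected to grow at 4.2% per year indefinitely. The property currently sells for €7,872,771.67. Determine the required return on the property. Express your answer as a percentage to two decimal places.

D₁ = €186,000.00 × 1.042 = €193,812.0000
P = D₁/(r − g) ⇒ r = D₁/P + g = €193,812.0000/€7,872,771.67 + 0.042 = 0.024618 + 0.042 = 0.066618

6.66%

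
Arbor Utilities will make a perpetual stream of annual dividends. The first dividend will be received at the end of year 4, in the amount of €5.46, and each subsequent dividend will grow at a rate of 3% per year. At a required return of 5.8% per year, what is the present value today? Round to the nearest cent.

Value at end of year 3: C₁ / (r − g) = €5.46 / (0.058 − 0.03) = €195.0000
Discount to today: PV = €195.0000 / (1 + 0.058)^3 = €195.0000 / 1.184287 = €164.66

€164.66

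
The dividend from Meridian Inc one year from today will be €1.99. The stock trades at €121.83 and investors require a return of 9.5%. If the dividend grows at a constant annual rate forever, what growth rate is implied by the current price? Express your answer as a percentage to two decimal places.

7.87%

P = D₁/(r−g) ⇒ g = r − D₁/P = 0.095 − €1.99/€121.83 = 0.078666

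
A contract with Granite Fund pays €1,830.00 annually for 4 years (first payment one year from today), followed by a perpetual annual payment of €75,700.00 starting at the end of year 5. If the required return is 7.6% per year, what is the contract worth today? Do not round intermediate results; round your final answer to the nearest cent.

PV of 4-year annuity: €1,830.00 × [1 − (1+0.076)^−4] / 0.076 = 6115.55268
Perpetuity value at year 4: €75,700.00 / 0.076 = 996052.63158
PV of perpetuity: 996052.63158 / (1+0.076)^4 = 743075.94403
Total PV = 6115.55268 + 743075.94403 = 749191.49671

€749191.50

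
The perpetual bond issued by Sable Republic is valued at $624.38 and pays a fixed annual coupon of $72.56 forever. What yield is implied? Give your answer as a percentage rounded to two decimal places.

P = C/r ⇒ r = C/P = $72.56/$624.38 = 0.116211

11.62%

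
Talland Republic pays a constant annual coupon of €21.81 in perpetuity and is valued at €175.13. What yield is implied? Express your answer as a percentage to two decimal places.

12.45%

P = C/r ⇒ r = C/P = €21.81/€175.13 = 0.124536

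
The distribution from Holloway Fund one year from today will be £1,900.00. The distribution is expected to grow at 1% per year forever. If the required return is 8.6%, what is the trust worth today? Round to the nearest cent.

Growing perpetuity: P = D₁ / (r − g) = £1,900.0000 / (0.086 − 0.01) = £25,000.00

£25000.00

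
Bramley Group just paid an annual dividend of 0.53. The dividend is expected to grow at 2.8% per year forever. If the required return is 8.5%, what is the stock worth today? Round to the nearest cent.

9.56

D₁ = D₀ × (1 + g) = 0.53 × 1.028 = 0.5448
Growing perpetuity: P = D₁ / (r − g) = 0.5448 / (0.085 − 0.028) = 9.56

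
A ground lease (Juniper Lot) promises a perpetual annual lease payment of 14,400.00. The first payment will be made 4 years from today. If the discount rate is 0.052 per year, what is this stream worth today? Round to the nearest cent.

Value at end of year 3: C / r = 14,400.00 / 0.052 = 276,923.0769
Discount to today: PV = 276,923.0769 / (1 + 0.052)^3 = 276,923.0769 / 1.164253 = 237,854.80

237854.80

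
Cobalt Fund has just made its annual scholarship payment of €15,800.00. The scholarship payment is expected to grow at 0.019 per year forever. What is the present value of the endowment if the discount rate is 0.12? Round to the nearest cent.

€159407.92

D₁ = D₀ × (1 + g) = €15,800.00 × 1.019 = €16,100.2000
Growing perpetuity: P = D₁ / (r − g) = €16,100.2000 / (0.12 − 0.019) = €159,407.92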